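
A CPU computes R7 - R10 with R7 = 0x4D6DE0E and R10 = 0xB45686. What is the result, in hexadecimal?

0x4228788

Subtract column by column in base 16:
  E-6 → 8
  0-8 → 8 (borrow)
  E-6-1 → 7
  D-5 → 8
  6-4 → 2
  D-B → 2
  4-0 → 4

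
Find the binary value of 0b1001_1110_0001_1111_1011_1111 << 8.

Left shift by 8: append 8 zero bits.

0b10011110000111111011111100000000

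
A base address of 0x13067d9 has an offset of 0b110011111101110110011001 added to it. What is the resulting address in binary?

0b10000000000100010101110010

0x13067d9 = 0b1001100000110011111011001 in binary.
Add column by column in base 2, right to left:
  1+1 = 0 carry 1
  0+0+1 = 1
  0+0 = 0
  1+1 = 0 carry 1
  1+1+1 = 1 carry 1
  0+0+1 = 1
  1+0 = 1
  1+1 = 0 carry 1
  1+1+1 = 1 carry 1
  1+0+1 = 0 carry 1
  1+1+1 = 1 carry 1
  0+1+1 = 0 carry 1
  0+1+1 = 0 carry 1
  1+0+1 = 0 carry 1
  1+1+1 = 1 carry 1
  0+1+1 = 0 carry 1
  0+1+1 = 0 carry 1
  0+1+1 = 0 carry 1
  0+1+1 = 0 carry 1
  0+1+1 = 0 carry 1
  1+0+1 = 0 carry 1
  1+0+1 = 0 carry 1
  0+1+1 = 0 carry 1
  0+1+1 = 0 carry 1
  1+0+1 = 0 carry 1
  final carry 1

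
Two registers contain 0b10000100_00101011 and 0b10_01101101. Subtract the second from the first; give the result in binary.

0b1000000110111110

Subtract column by column in base 2:
  1-1 → 0
  1-0 → 1
  0-1 → 1 (borrow)
  1-1-1 → 1 (borrow)
  0-0-1 → 1 (borrow)
  1-1-1 → 1 (borrow)
  0-1-1 → 0 (borrow)
  0-0-1 → 1 (borrow)
  0-0-1 → 1 (borrow)
  0-1-1 → 0 (borrow)
  1-0-1 → 0
  0-0 → 0
  0-0 → 0
  0-0 → 0
  0-0 → 0
  1-0 → 1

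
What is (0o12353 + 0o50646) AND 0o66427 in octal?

Add column by column in base 8, right to left:
  3+6 = 1 carry 1
  5+4+1 = 2 carry 1
  3+6+1 = 2 carry 1
  2+0+1 = 3
  1+5 = 6
Sum = 0o63221; now AND with 0o66427:
  6&6=6, 3&6=2, 2&4=0, 2&2=2, 1&7=1

0o62021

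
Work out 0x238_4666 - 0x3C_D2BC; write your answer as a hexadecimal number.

Subtract column by column in base 16:
  6-C → A (borrow)
  6-B-1 → A (borrow)
  6-2-1 → 3
  4-D → 7 (borrow)
  8-C-1 → B (borrow)
  3-3-1 → F (borrow)
  2-0-1 → 1

0x1FB73AA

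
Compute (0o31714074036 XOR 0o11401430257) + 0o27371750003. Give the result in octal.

First 0o31714074036 XOR 0o11401430257 = 0o20315444261.
Add column by column in base 8, right to left:
  1+3 = 4
  6+0 = 6
  2+0 = 2
  4+0 = 4
  4+5 = 1 carry 1
  4+7+1 = 4 carry 1
  5+1+1 = 7
  1+7 = 0 carry 1
  3+3+1 = 7
  0+7 = 7
  2+2 = 4

0o47707414264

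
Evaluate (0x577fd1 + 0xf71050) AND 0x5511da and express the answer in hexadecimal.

0x441000

Add column by column in base 16, right to left:
  1+0 = 1
  d+5 = 2 carry 1
  f+0+1 = 0 carry 1
  7+1+1 = 9
  7+7 = e
  5+f = 4 carry 1
  final carry 1
Sum = 0x14e9021; now AND with 0x5511da:
  1&0=0, 4&5=4, e&5=4, 9&1=1, 0&1=0, 2&d=0, 1&a=0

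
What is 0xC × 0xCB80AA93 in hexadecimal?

0x98A07FEE4

Multiply each base-16 digit by 12, carrying:
  3×12 = 36 → write 4 carry 2
  9×12+2 = 110 → write E carry 6
  A×12+6 = 126 → write E carry 7
  A×12+7 = 127 → write F carry 7
  0×12+7 = 7 → write 7
  8×12 = 96 → write 0 carry 6
  B×12+6 = 138 → write A carry 8
  C×12+8 = 152 → write 8 carry 9
  remaining carry: 9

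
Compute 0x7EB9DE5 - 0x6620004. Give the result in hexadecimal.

Subtract column by column in base 16:
  5-4 → 1
  E-0 → E
  D-0 → D
  9-0 → 9
  B-2 → 9
  E-6 → 8
  7-6 → 1

0x1899DE1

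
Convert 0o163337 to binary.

0b1110011011011111

Each octal digit is 3 bits: 1=001 6=110 3=011 3=011 3=011 7=111.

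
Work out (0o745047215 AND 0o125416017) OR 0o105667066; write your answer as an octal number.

0o105667077

0o745047215 AND 0o125416017 = 0o105006015.
Then OR with 0o105667066.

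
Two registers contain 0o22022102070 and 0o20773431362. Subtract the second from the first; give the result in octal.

Subtract column by column in base 8:
  0-2 → 6 (borrow)
  7-6-1 → 0
  0-3 → 5 (borrow)
  2-1-1 → 0
  0-3 → 5 (borrow)
  1-4-1 → 4 (borrow)
  2-3-1 → 6 (borrow)
  2-7-1 → 2 (borrow)
  0-7-1 → 0 (borrow)
  2-0-1 → 1
  2-2 → 0

0o1026450506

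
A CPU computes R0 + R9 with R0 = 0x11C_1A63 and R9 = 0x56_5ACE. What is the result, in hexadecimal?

0x1727531

Add column by column in base 16, right to left:
  3+E = 1 carry 1
  6+C+1 = 3 carry 1
  A+A+1 = 5 carry 1
  1+5+1 = 7
  C+6 = 2 carry 1
  1+5+1 = 7
  1+0 = 1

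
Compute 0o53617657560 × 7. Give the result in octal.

0o462356716020

Multiply each base-8 digit by 7, carrying:
  0×7 = 0 → write 0
  6×7 = 42 → write 2 carry 5
  5×7+5 = 40 → write 0 carry 5
  7×7+5 = 54 → write 6 carry 6
  5×7+6 = 41 → write 1 carry 5
  6×7+5 = 47 → write 7 carry 5
  7×7+5 = 54 → write 6 carry 6
  1×7+6 = 13 → write 5 carry 1
  6×7+1 = 43 → write 3 carry 5
  3×7+5 = 26 → write 2 carry 3
  5×7+3 = 38 → write 6 carry 4
  remaining carry: 4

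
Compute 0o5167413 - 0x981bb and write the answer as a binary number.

0b10110110110101010000

0o5167413 = 0b101001110111100001011 in binary.
0x981bb = 0b10011000000110111011 in binary.
Subtract column by column in base 2:
  1-1 → 0
  1-1 → 0
  0-0 → 0
  1-1 → 0
  0-1 → 1 (borrow)
  0-1-1 → 0 (borrow)
  0-0-1 → 1 (borrow)
  0-1-1 → 0 (borrow)
  1-1-1 → 1 (borrow)
  1-0-1 → 0
  1-0 → 1
  1-0 → 1
  0-0 → 0
  1-0 → 1
  1-0 → 1
  1-1 → 0
  0-1 → 1 (borrow)
  0-0-1 → 1 (borrow)
  1-0-1 → 0
  0-1 → 1 (borrow)
  1-0-1 → 0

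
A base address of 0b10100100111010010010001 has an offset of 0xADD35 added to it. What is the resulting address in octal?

0o27250706

0b10100100111010010010001 = 0o24472221 in octal.
0xADD35 = 0o2556465 in octal.
Add column by column in base 8, right to left:
  1+5 = 6
  2+6 = 0 carry 1
  2+4+1 = 7
  2+6 = 0 carry 1
  7+5+1 = 5 carry 1
  4+5+1 = 2 carry 1
  4+2+1 = 7
  2+0 = 2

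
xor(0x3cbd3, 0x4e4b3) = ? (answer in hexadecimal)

XOR each hex digit independently (no carries):
  3^4=7, c^e=2, b^4=f, d^b=6, 3^3=0

0x72f60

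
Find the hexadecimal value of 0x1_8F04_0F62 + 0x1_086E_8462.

Add column by column in base 16, right to left:
  2+2 = 4
  6+6 = C
  F+4 = 3 carry 1
  0+8+1 = 9
  4+E = 2 carry 1
  0+6+1 = 7
  F+8 = 7 carry 1
  8+0+1 = 9
  1+1 = 2

0x2977293C4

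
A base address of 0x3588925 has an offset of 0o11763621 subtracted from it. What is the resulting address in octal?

0o314120624

0x3588925 = 0o326104445 in octal.
Subtract column by column in base 8:
  5-1 → 4
  4-2 → 2
  4-6 → 6 (borrow)
  4-3-1 → 0
  0-6 → 2 (borrow)
  1-7-1 → 1 (borrow)
  6-1-1 → 4
  2-1 → 1
  3-0 → 3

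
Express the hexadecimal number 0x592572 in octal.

0o26222562

Expand each hex digit to 4 bits: 5=0101 9=1001 2=0010 5=0101 7=0111 2=0010.
Group the bits in threes: 010 110 010 010 010 101 110 010 → 26222562.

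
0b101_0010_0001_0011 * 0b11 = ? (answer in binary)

Multiply each base-2 digit by 3, carrying:
  1×3 = 3 → write 1 carry 1
  1×3+1 = 4 → write 0 carry 2
  0×3+2 = 2 → write 0 carry 1
  0×3+1 = 1 → write 1
  1×3 = 3 → write 1 carry 1
  0×3+1 = 1 → write 1
  0×3 = 0 → write 0
  0×3 = 0 → write 0
  0×3 = 0 → write 0
  1×3 = 3 → write 1 carry 1
  0×3+1 = 1 → write 1
  0×3 = 0 → write 0
  1×3 = 3 → write 1 carry 1
  0×3+1 = 1 → write 1
  1×3 = 3 → write 1 carry 1
  remaining carry: 1

0b1111011000111001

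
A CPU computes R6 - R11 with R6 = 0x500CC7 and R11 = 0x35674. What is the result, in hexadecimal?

0x4CB653

Subtract column by column in base 16:
  7-4 → 3
  C-7 → 5
  C-6 → 6
  0-5 → B (borrow)
  0-3-1 → C (borrow)
  5-0-1 → 4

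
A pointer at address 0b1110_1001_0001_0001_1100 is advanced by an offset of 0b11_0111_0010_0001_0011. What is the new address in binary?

0b100100000001100101111

Add column by column in base 2, right to left:
  0+1 = 1
  0+1 = 1
  1+0 = 1
  1+0 = 1
  1+1 = 0 carry 1
  0+0+1 = 1
  0+0 = 0
  0+0 = 0
  1+0 = 1
  0+1 = 1
  0+0 = 0
  0+0 = 0
  1+1 = 0 carry 1
  0+1+1 = 0 carry 1
  0+1+1 = 0 carry 1
  1+0+1 = 0 carry 1
  0+1+1 = 0 carry 1
  1+1+1 = 1 carry 1
  1+0+1 = 0 carry 1
  1+0+1 = 0 carry 1
  final carry 1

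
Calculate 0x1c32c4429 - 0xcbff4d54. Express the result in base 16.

Subtract column by column in base 16:
  9-4 → 5
  2-5 → d (borrow)
  4-d-1 → 6 (borrow)
  4-4-1 → f (borrow)
  c-f-1 → c (borrow)
  2-f-1 → 2 (borrow)
  3-b-1 → 7 (borrow)
  c-c-1 → f (borrow)
  1-0-1 → 0

0xf72cf6d5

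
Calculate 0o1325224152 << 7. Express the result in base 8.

0o265245032400

7 bits is not a whole number of base-8 digits; in binary: 1011010101010010100001101010 << 7 = 10110101010100101000011010100000000.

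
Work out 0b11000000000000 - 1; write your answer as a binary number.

0b10111111111111

The trailing 12 digits are 0, so subtracting 1 borrows through: they become 1 and the next digit up decrements.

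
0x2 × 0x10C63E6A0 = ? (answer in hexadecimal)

Multiply each base-16 digit by 2, carrying:
  0×2 = 0 → write 0
  A×2 = 20 → write 4 carry 1
  6×2+1 = 13 → write D
  E×2 = 28 → write C carry 1
  3×2+1 = 7 → write 7
  6×2 = 12 → write C
  C×2 = 24 → write 8 carry 1
  0×2+1 = 1 → write 1
  1×2 = 2 → write 2

0x218C7CD40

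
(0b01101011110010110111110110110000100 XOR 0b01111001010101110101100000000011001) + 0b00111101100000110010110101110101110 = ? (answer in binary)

First 0b01101011110010110111110110110000100 XOR 0b01111001010101110101100000000011001 = 0b00010010100111000010010110110011101.
Add column by column in base 2, right to left:
  1+0 = 1
  0+1 = 1
  1+1 = 0 carry 1
  1+1+1 = 1 carry 1
  1+0+1 = 0 carry 1
  0+1+1 = 0 carry 1
  0+0+1 = 1
  1+1 = 0 carry 1
  1+1+1 = 1 carry 1
  0+1+1 = 0 carry 1
  1+0+1 = 0 carry 1
  1+1+1 = 1 carry 1
  0+0+1 = 1
  1+1 = 0 carry 1
  0+1+1 = 0 carry 1
  0+0+1 = 1
  1+1 = 0 carry 1
  0+0+1 = 1
  0+0 = 0
  0+1 = 1
  0+1 = 1
  1+0 = 1
  1+0 = 1
  1+0 = 1
  0+0 = 0
  0+0 = 0
  1+1 = 0 carry 1
  0+1+1 = 0 carry 1
  1+0+1 = 0 carry 1
  0+1+1 = 0 carry 1
  0+1+1 = 0 carry 1
  1+1+1 = 1 carry 1
  0+1+1 = 0 carry 1
  final carry 1

0b1010000000111110101001100101001011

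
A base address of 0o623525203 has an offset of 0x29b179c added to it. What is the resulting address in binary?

0b1000111010011100001000011111

0o623525203 = 0b110010011101010101010000011 in binary.
0x29b179c = 0b10100110110001011110011100 in binary.
Add column by column in base 2, right to left:
  1+0 = 1
  1+0 = 1
  0+1 = 1
  0+1 = 1
  0+1 = 1
  0+0 = 0
  0+0 = 0
  1+1 = 0 carry 1
  0+1+1 = 0 carry 1
  1+1+1 = 1 carry 1
  0+1+1 = 0 carry 1
  1+0+1 = 0 carry 1
  0+1+1 = 0 carry 1
  1+0+1 = 0 carry 1
  0+0+1 = 1
  1+0 = 1
  0+1 = 1
  1+1 = 0 carry 1
  1+0+1 = 0 carry 1
  1+1+1 = 1 carry 1
  0+1+1 = 0 carry 1
  0+0+1 = 1
  1+0 = 1
  0+1 = 1
  0+0 = 0
  1+1 = 0 carry 1
  1+0+1 = 0 carry 1
  final carry 1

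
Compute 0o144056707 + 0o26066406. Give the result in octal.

0o172145315

Add column by column in base 8, right to left:
  7+6 = 5 carry 1
  0+0+1 = 1
  7+4 = 3 carry 1
  6+6+1 = 5 carry 1
  5+6+1 = 4 carry 1
  0+0+1 = 1
  4+6 = 2 carry 1
  4+2+1 = 7
  1+0 = 1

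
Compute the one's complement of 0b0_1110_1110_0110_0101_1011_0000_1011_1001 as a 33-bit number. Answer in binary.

Invert each bit: 011101110011001011011000010111001 → 100010001100110100100111101000110.

0b100010001100110100100111101000110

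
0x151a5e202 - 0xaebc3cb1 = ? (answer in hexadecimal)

0xa2e9a551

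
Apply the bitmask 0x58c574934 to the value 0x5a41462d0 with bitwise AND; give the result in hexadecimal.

AND each hex digit independently (no carries):
  5&5=5, a&8=8, 4&c=4, 1&5=1, 4&7=4, 6&4=4, 2&9=0, d&3=1, 0&4=0

0x584144010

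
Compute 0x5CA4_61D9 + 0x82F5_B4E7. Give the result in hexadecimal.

Add column by column in base 16, right to left:
  9+7 = 0 carry 1
  D+E+1 = C carry 1
  1+4+1 = 6
  6+B = 1 carry 1
  4+5+1 = A
  A+F = 9 carry 1
  C+2+1 = F
  5+8 = D

0xDF9A16C0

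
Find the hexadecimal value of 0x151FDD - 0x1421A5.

0xFE38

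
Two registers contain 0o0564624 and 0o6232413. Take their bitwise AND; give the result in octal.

AND each oct digit independently (no carries):
  0&6=0, 5&2=0, 6&3=2, 4&2=0, 6&4=4, 2&1=0, 4&3=0

0o0020400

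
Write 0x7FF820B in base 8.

Expand each hex digit to 4 bits: 7=0111 F=1111 F=1111 8=1000 2=0010 0=0000 B=1011.
Group the bits in threes: 111 111 111 111 000 001 000 001 011 → 777701013.

0o777701013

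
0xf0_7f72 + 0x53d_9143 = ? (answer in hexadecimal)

Add column by column in base 16, right to left:
  2+3 = 5
  7+4 = b
  f+1 = 0 carry 1
  7+9+1 = 1 carry 1
  0+d+1 = e
  f+3 = 2 carry 1
  0+5+1 = 6

0x62e10b5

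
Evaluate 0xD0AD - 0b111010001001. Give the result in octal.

0xD0AD = 0o150255 in octal.
0b111010001001 = 0o7211 in octal.
Subtract column by column in base 8:
  5-1 → 4
  5-1 → 4
  2-2 → 0
  0-7 → 1 (borrow)
  5-0-1 → 4
  1-0 → 1

0o141044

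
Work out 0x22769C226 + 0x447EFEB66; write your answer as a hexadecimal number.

0x66F59AD8C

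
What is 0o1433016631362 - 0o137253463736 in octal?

0o1273543145424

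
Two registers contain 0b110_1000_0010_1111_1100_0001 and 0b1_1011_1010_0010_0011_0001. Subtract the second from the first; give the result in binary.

0b10011001000110110010000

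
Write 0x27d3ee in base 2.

Expand each hex digit to 4 bits: 2=0010 7=0111 d=1101 3=0011 e=1110 e=1110.

0b1001111101001111101110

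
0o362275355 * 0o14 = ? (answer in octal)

Multiply each base-8 digit by 12, carrying:
  5×12 = 60 → write 4 carry 7
  5×12+7 = 67 → write 3 carry 8
  3×12+8 = 44 → write 4 carry 5
  5×12+5 = 65 → write 1 carry 8
  7×12+8 = 92 → write 4 carry 11
  2×12+11 = 35 → write 3 carry 4
  2×12+4 = 28 → write 4 carry 3
  6×12+3 = 75 → write 3 carry 9
  3×12+9 = 45 → write 5 carry 5
  remaining carry: 5

0o5534341434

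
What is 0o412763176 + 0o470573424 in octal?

0o1103556622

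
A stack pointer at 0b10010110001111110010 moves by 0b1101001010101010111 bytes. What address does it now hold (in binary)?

0b11111111100101001001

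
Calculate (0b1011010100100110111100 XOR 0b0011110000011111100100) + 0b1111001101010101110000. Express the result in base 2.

First 0b1011010100100110111100 XOR 0b0011110000011111100100 = 0b1000100100111001011000.
Add column by column in base 2, right to left:
  0+0 = 0
  0+0 = 0
  0+0 = 0
  1+0 = 1
  1+1 = 0 carry 1
  0+1+1 = 0 carry 1
  1+1+1 = 1 carry 1
  0+0+1 = 1
  0+1 = 1
  1+0 = 1
  1+1 = 0 carry 1
  1+0+1 = 0 carry 1
  0+1+1 = 0 carry 1
  0+0+1 = 1
  1+1 = 0 carry 1
  0+1+1 = 0 carry 1
  0+0+1 = 1
  1+0 = 1
  0+1 = 1
  0+1 = 1
  0+1 = 1
  1+1 = 0 carry 1
  final carry 1

0b10111110010001111001000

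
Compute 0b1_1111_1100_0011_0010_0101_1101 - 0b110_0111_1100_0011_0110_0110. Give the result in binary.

0b1100101000110111011110111

Subtract column by column in base 2:
  1-0 → 1
  0-1 → 1 (borrow)
  1-1-1 → 1 (borrow)
  1-0-1 → 0
  1-0 → 1
  0-1 → 1 (borrow)
  1-1-1 → 1 (borrow)
  0-0-1 → 1 (borrow)
  0-1-1 → 0 (borrow)
  1-1-1 → 1 (borrow)
  0-0-1 → 1 (borrow)
  0-0-1 → 1 (borrow)
  1-0-1 → 0
  1-0 → 1
  0-1 → 1 (borrow)
  0-1-1 → 0 (borrow)
  0-1-1 → 0 (borrow)
  0-1-1 → 0 (borrow)
  1-1-1 → 1 (borrow)
  1-0-1 → 0
  1-0 → 1
  1-1 → 0
  1-1 → 0
  1-0 → 1
  1-0 → 1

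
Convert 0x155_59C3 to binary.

Expand each hex digit to 4 bits: 1=0001 5=0101 5=0101 5=0101 9=1001 C=1100 3=0011.

0b1010101010101100111000011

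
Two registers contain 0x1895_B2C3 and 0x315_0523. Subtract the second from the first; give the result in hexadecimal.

Subtract column by column in base 16:
  3-3 → 0
  C-2 → A
  2-5 → D (borrow)
  B-0-1 → A
  5-5 → 0
  9-1 → 8
  8-3 → 5
  1-0 → 1

0x1580ADA0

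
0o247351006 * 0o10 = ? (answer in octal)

0o2473510060

Multiply each base-8 digit by 8, carrying:
  6×8 = 48 → write 0 carry 6
  0×8+6 = 6 → write 6
  0×8 = 0 → write 0
  1×8 = 8 → write 0 carry 1
  5×8+1 = 41 → write 1 carry 5
  3×8+5 = 29 → write 5 carry 3
  7×8+3 = 59 → write 3 carry 7
  4×8+7 = 39 → write 7 carry 4
  2×8+4 = 20 → write 4 carry 2
  remaining carry: 2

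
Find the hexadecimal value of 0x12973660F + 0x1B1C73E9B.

0x2DB3AA4AA

Add column by column in base 16, right to left:
  F+B = A carry 1
  0+9+1 = A
  6+E = 4 carry 1
  6+3+1 = A
  3+7 = A
  7+C = 3 carry 1
  9+1+1 = B
  2+B = D
  1+1 = 2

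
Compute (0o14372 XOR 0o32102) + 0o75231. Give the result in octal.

First 0o14372 XOR 0o32102 = 0o26270.
Add column by column in base 8, right to left:
  0+1 = 1
  7+3 = 2 carry 1
  2+2+1 = 5
  6+5 = 3 carry 1
  2+7+1 = 2 carry 1
  final carry 1

0o123521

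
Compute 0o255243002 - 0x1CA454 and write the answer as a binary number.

0b10100110001010000110101110

0o255243002 = 0b10101101010100011000000010 in binary.
0x1CA454 = 0b111001010010001010100 in binary.
Subtract column by column in base 2:
  0-0 → 0
  1-0 → 1
  0-1 → 1 (borrow)
  0-0-1 → 1 (borrow)
  0-1-1 → 0 (borrow)
  0-0-1 → 1 (borrow)
  0-1-1 → 0 (borrow)
  0-0-1 → 1 (borrow)
  0-0-1 → 1 (borrow)
  1-0-1 → 0
  1-1 → 0
  0-0 → 0
  0-0 → 0
  0-1 → 1 (borrow)
  1-0-1 → 0
  0-1 → 1 (borrow)
  1-0-1 → 0
  0-0 → 0
  1-1 → 0
  0-1 → 1 (borrow)
  1-1-1 → 1 (borrow)
  1-0-1 → 0
  0-0 → 0
  1-0 → 1
  0-0 → 0
  1-0 → 1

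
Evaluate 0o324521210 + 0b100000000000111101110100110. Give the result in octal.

0b100000000000111101110100110 = 0o400075646 in octal.
Add column by column in base 8, right to left:
  0+6 = 6
  1+4 = 5
  2+6 = 0 carry 1
  1+5+1 = 7
  2+7 = 1 carry 1
  5+0+1 = 6
  4+0 = 4
  2+0 = 2
  3+4 = 7

0o724617056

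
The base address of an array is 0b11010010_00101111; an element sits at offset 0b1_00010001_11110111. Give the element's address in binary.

0b11110010000100110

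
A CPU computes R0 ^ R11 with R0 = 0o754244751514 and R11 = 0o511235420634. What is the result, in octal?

XOR each oct digit independently (no carries):
  7^5=2, 5^1=4, 4^1=5, 2^2=0, 4^3=7, 4^5=1, 7^4=3, 5^2=7, 1^0=1, 5^6=3, 1^3=2, 4^4=0

0o245071371320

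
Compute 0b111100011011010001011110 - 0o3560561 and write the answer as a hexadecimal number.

0xE2D2ED

0b111100011011010001011110 = 0xF1B45E in hexadecimal.
0o3560561 = 0xEE171 in hexadecimal.
Subtract column by column in base 16:
  E-1 → D
  5-7 → E (borrow)
  4-1-1 → 2
  B-E → D (borrow)
  1-E-1 → 2 (borrow)
  F-0-1 → E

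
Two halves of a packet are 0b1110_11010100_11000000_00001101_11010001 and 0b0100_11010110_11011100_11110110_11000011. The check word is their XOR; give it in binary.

XOR bit by bit (1 where the bits differ):
  111011010100110000000000110111010001
^ 010011010110110111001111011011000011
= 101000000010000111001111101100010010

0b101000000010000111001111101100010010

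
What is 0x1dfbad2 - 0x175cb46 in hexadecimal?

0x69ef8c

Subtract column by column in base 16:
  2-6 → c (borrow)
  d-4-1 → 8
  a-b → f (borrow)
  b-c-1 → e (borrow)
  f-5-1 → 9
  d-7 → 6
  1-1 → 0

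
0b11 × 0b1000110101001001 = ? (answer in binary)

0b11010011111011011

Multiply each base-2 digit by 3, carrying:
  1×3 = 3 → write 1 carry 1
  0×3+1 = 1 → write 1
  0×3 = 0 → write 0
  1×3 = 3 → write 1 carry 1
  0×3+1 = 1 → write 1
  0×3 = 0 → write 0
  1×3 = 3 → write 1 carry 1
  0×3+1 = 1 → write 1
  1×3 = 3 → write 1 carry 1
  0×3+1 = 1 → write 1
  1×3 = 3 → write 1 carry 1
  1×3+1 = 4 → write 0 carry 2
  0×3+2 = 2 → write 0 carry 1
  0×3+1 = 1 → write 1
  0×3 = 0 → write 0
  1×3 = 3 → write 1 carry 1
  remaining carry: 1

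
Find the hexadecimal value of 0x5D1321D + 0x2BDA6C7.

Add column by column in base 16, right to left:
  D+7 = 4 carry 1
  1+C+1 = E
  2+6 = 8
  3+A = D
  1+D = E
  D+B = 8 carry 1
  5+2+1 = 8

0x88ED8E4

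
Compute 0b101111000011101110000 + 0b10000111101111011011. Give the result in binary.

Add column by column in base 2, right to left:
  0+1 = 1
  0+1 = 1
  0+0 = 0
  0+1 = 1
  1+1 = 0 carry 1
  1+0+1 = 0 carry 1
  1+1+1 = 1 carry 1
  0+1+1 = 0 carry 1
  1+1+1 = 1 carry 1
  1+1+1 = 1 carry 1
  1+0+1 = 0 carry 1
  0+1+1 = 0 carry 1
  0+1+1 = 0 carry 1
  0+1+1 = 0 carry 1
  0+1+1 = 0 carry 1
  1+0+1 = 0 carry 1
  1+0+1 = 0 carry 1
  1+0+1 = 0 carry 1
  1+0+1 = 0 carry 1
  0+1+1 = 0 carry 1
  1+0+1 = 0 carry 1
  final carry 1

0b1000000000001101001011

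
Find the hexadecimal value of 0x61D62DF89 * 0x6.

Multiply each base-16 digit by 6, carrying:
  9×6 = 54 → write 6 carry 3
  8×6+3 = 51 → write 3 carry 3
  F×6+3 = 93 → write D carry 5
  D×6+5 = 83 → write 3 carry 5
  2×6+5 = 17 → write 1 carry 1
  6×6+1 = 37 → write 5 carry 2
  D×6+2 = 80 → write 0 carry 5
  1×6+5 = 11 → write B
  6×6 = 36 → write 4 carry 2
  remaining carry: 2

0x24B0513D36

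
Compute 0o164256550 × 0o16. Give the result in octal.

Multiply each base-8 digit by 14, carrying:
  0×14 = 0 → write 0
  5×14 = 70 → write 6 carry 8
  5×14+8 = 78 → write 6 carry 9
  6×14+9 = 93 → write 5 carry 11
  5×14+11 = 81 → write 1 carry 10
  2×14+10 = 38 → write 6 carry 4
  4×14+4 = 60 → write 4 carry 7
  6×14+7 = 91 → write 3 carry 11
  1×14+11 = 25 → write 1 carry 3
  remaining carry: 3

0o3134615660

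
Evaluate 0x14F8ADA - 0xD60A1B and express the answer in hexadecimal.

0x7980BF

Subtract column by column in base 16:
  A-B → F (borrow)
  D-1-1 → B
  A-A → 0
  8-0 → 8
  F-6 → 9
  4-D → 7 (borrow)
  1-0-1 → 0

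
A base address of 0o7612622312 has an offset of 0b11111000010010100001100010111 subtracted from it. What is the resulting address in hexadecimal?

0o7612622312 = 0x3e2b24ca in hexadecimal.
0b11111000010010100001100010111 = 0x1f094317 in hexadecimal.
Subtract column by column in base 16:
  a-7 → 3
  c-1 → b
  4-3 → 1
  2-4 → e (borrow)
  b-9-1 → 1
  2-0 → 2
  e-f → f (borrow)
  3-1-1 → 1

0x1f21e1b3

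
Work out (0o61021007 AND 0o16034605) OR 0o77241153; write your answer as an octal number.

0o61021007 AND 0o16034605 = 0o00020005.
Then OR with 0o77241153.

0o77261157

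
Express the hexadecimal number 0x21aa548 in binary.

Expand each hex digit to 4 bits: 2=0010 1=0001 a=1010 a=1010 5=0101 4=0100 8=1000.

0b10000110101010010101001000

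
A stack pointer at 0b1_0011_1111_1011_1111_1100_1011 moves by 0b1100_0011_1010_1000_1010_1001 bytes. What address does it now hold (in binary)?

0b10000000110110100001110100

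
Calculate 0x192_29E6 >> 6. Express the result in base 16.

0x648A7

6 bits is not a whole number of base-16 digits; in binary: 1100100100010100111100110 >> 6 = 1100100100010100111.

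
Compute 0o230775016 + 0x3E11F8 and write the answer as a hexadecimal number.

0o230775016 = 0x263FA0E in hexadecimal.
Add column by column in base 16, right to left:
  E+8 = 6 carry 1
  0+F+1 = 0 carry 1
  A+1+1 = C
  F+1 = 0 carry 1
  3+E+1 = 2 carry 1
  6+3+1 = A
  2+0 = 2

0x2A20C06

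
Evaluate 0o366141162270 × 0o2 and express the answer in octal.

Multiply each base-8 digit by 2, carrying:
  0×2 = 0 → write 0
  7×2 = 14 → write 6 carry 1
  2×2+1 = 5 → write 5
  2×2 = 4 → write 4
  6×2 = 12 → write 4 carry 1
  1×2+1 = 3 → write 3
  1×2 = 2 → write 2
  4×2 = 8 → write 0 carry 1
  1×2+1 = 3 → write 3
  6×2 = 12 → write 4 carry 1
  6×2+1 = 13 → write 5 carry 1
  3×2+1 = 7 → write 7

0o754302344560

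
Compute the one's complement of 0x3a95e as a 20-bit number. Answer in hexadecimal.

Each hex digit d becomes f−d:
  3→c, a→5, 9→6, 5→a, e→1

0xc56a1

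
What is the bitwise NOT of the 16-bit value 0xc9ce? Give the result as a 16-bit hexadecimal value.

Each hex digit d becomes f−d:
  c→3, 9→6, c→3, e→1

0x3631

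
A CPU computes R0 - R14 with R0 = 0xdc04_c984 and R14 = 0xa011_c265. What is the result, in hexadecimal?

0x3bf3071f

Subtract column by column in base 16:
  4-5 → f (borrow)
  8-6-1 → 1
  9-2 → 7
  c-c → 0
  4-1 → 3
  0-1 → f (borrow)
  c-0-1 → b
  d-a → 3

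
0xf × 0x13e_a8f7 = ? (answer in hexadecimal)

Multiply each base-16 digit by 15, carrying:
  7×15 = 105 → write 9 carry 6
  f×15+6 = 231 → write 7 carry 14
  8×15+14 = 134 → write 6 carry 8
  a×15+8 = 158 → write e carry 9
  e×15+9 = 219 → write b carry 13
  3×15+13 = 58 → write a carry 3
  1×15+3 = 18 → write 2 carry 1
  remaining carry: 1

0x12abe679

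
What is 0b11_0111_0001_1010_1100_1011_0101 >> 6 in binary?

0b11011100011010110010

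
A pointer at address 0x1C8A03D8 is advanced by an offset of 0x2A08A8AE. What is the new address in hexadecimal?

Add column by column in base 16, right to left:
  8+E = 6 carry 1
  D+A+1 = 8 carry 1
  3+8+1 = C
  0+A = A
  A+8 = 2 carry 1
  8+0+1 = 9
  C+A = 6 carry 1
  1+2+1 = 4

0x4692AC86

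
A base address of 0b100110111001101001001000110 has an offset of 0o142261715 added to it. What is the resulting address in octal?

0o631433023

0b100110111001101001001000110 = 0o467151106 in octal.
Add column by column in base 8, right to left:
  6+5 = 3 carry 1
  0+1+1 = 2
  1+7 = 0 carry 1
  1+1+1 = 3
  5+6 = 3 carry 1
  1+2+1 = 4
  7+2 = 1 carry 1
  6+4+1 = 3 carry 1
  4+1+1 = 6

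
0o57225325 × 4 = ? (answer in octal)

0o275125524

Multiply each base-8 digit by 4, carrying:
  5×4 = 20 → write 4 carry 2
  2×4+2 = 10 → write 2 carry 1
  3×4+1 = 13 → write 5 carry 1
  5×4+1 = 21 → write 5 carry 2
  2×4+2 = 10 → write 2 carry 1
  2×4+1 = 9 → write 1 carry 1
  7×4+1 = 29 → write 5 carry 3
  5×4+3 = 23 → write 7 carry 2
  remaining carry: 2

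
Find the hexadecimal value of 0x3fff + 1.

The trailing 3 digits are F (max in base 16), so adding 1 cascades: they roll to 0 and the next digit up increments.

0x4000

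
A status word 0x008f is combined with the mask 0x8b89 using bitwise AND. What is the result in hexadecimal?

0x0089

AND each hex digit independently (no carries):
  0&8=0, 0&b=0, 8&8=8, f&9=9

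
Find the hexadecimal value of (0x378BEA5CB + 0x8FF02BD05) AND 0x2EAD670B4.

0x62C06090

Add column by column in base 16, right to left:
  B+5 = 0 carry 1
  C+0+1 = D
  5+D = 2 carry 1
  A+B+1 = 6 carry 1
  E+2+1 = 1 carry 1
  B+0+1 = C
  8+F = 7 carry 1
  7+F+1 = 7 carry 1
  3+8+1 = C
Sum = 0xC77C162D0; now AND with 0x2EAD670B4:
  C&2=0, 7&E=6, 7&A=2, C&D=C, 1&6=0, 6&7=6, 2&0=0, D&B=9, 0&4=0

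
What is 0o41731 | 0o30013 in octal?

OR each oct digit independently (no carries):
  4|3=7, 1|0=1, 7|0=7, 3|1=3, 1|3=3

0o71733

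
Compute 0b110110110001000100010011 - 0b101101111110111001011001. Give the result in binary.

0b1000110010001010111010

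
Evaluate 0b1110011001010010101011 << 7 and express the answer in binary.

0b11100110010100101010110000000

Left shift by 7: append 7 zero bits.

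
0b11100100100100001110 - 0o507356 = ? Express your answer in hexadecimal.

0xBBA20

0b11100100100100001110 = 0xE490E in hexadecimal.
0o507356 = 0x28EEE in hexadecimal.
Subtract column by column in base 16:
  E-E → 0
  0-E → 2 (borrow)
  9-E-1 → A (borrow)
  4-8-1 → B (borrow)
  E-2-1 → B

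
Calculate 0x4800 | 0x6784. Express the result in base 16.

OR each hex digit independently (no carries):
  4|6=6, 8|7=f, 0|8=8, 0|4=4

0x6f84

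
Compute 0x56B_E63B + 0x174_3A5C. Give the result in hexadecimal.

0x6E02097

Add column by column in base 16, right to left:
  B+C = 7 carry 1
  3+5+1 = 9
  6+A = 0 carry 1
  E+3+1 = 2 carry 1
  B+4+1 = 0 carry 1
  6+7+1 = E
  5+1 = 6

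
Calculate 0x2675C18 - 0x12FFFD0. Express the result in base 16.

0x1375C48

Subtract column by column in base 16:
  8-0 → 8
  1-D → 4 (borrow)
  C-F-1 → C (borrow)
  5-F-1 → 5 (borrow)
  7-F-1 → 7 (borrow)
  6-2-1 → 3
  2-1 → 1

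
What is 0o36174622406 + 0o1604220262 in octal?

0o40001042670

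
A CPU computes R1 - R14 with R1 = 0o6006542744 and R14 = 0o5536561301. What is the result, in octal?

Subtract column by column in base 8:
  4-1 → 3
  4-0 → 4
  7-3 → 4
  2-1 → 1
  4-6 → 6 (borrow)
  5-5-1 → 7 (borrow)
  6-6-1 → 7 (borrow)
  0-3-1 → 4 (borrow)
  0-5-1 → 2 (borrow)
  6-5-1 → 0

0o247761443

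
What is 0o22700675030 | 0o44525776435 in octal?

OR each oct digit independently (no carries):
  2|4=6, 2|4=6, 7|5=7, 0|2=2, 0|5=5, 6|7=7, 7|7=7, 5|6=7, 0|4=4, 3|3=3, 0|5=5

0o66725777435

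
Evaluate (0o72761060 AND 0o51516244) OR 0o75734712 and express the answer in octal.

0o75734752

0o72761060 AND 0o51516244 = 0o50500040.
Then OR with 0o75734712.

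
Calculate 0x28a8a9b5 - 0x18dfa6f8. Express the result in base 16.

0xfc902bd

Subtract column by column in base 16:
  5-8 → d (borrow)
  b-f-1 → b (borrow)
  9-6-1 → 2
  a-a → 0
  8-f → 9 (borrow)
  a-d-1 → c (borrow)
  8-8-1 → f (borrow)
  2-1-1 → 0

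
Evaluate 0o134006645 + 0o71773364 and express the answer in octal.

Add column by column in base 8, right to left:
  5+4 = 1 carry 1
  4+6+1 = 3 carry 1
  6+3+1 = 2 carry 1
  6+3+1 = 2 carry 1
  0+7+1 = 0 carry 1
  0+7+1 = 0 carry 1
  4+1+1 = 6
  3+7 = 2 carry 1
  1+0+1 = 2

0o226002231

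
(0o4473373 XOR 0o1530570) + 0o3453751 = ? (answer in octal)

0o10617554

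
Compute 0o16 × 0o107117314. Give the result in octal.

0o1744127450

Multiply each base-8 digit by 14, carrying:
  4×14 = 56 → write 0 carry 7
  1×14+7 = 21 → write 5 carry 2
  3×14+2 = 44 → write 4 carry 5
  7×14+5 = 103 → write 7 carry 12
  1×14+12 = 26 → write 2 carry 3
  1×14+3 = 17 → write 1 carry 2
  7×14+2 = 100 → write 4 carry 12
  0×14+12 = 12 → write 4 carry 1
  1×14+1 = 15 → write 7 carry 1
  remaining carry: 1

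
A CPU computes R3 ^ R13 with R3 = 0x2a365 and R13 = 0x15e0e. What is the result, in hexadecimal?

0x3fd6b

XOR each hex digit independently (no carries):
  2^1=3, a^5=f, 3^e=d, 6^0=6, 5^e=b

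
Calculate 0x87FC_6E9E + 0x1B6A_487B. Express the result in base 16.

Add column by column in base 16, right to left:
  E+B = 9 carry 1
  9+7+1 = 1 carry 1
  E+8+1 = 7 carry 1
  6+4+1 = B
  C+A = 6 carry 1
  F+6+1 = 6 carry 1
  7+B+1 = 3 carry 1
  8+1+1 = A

0xA366B719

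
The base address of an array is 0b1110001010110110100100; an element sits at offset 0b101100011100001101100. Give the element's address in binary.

Add column by column in base 2, right to left:
  0+0 = 0
  0+0 = 0
  1+1 = 0 carry 1
  0+1+1 = 0 carry 1
  0+0+1 = 1
  1+1 = 0 carry 1
  0+1+1 = 0 carry 1
  1+0+1 = 0 carry 1
  1+0+1 = 0 carry 1
  0+0+1 = 1
  1+0 = 1
  1+1 = 0 carry 1
  0+1+1 = 0 carry 1
  1+1+1 = 1 carry 1
  0+0+1 = 1
  1+0 = 1
  0+0 = 0
  0+1 = 1
  0+1 = 1
  1+0 = 1
  1+1 = 0 carry 1
  1+0+1 = 0 carry 1
  final carry 1

0b10011101110011000010000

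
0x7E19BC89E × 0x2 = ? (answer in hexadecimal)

Multiply each base-16 digit by 2, carrying:
  E×2 = 28 → write C carry 1
  9×2+1 = 19 → write 3 carry 1
  8×2+1 = 17 → write 1 carry 1
  C×2+1 = 25 → write 9 carry 1
  B×2+1 = 23 → write 7 carry 1
  9×2+1 = 19 → write 3 carry 1
  1×2+1 = 3 → write 3
  E×2 = 28 → write C carry 1
  7×2+1 = 15 → write F

0xFC337913C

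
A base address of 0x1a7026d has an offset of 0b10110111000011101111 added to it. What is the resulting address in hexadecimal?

0x1b2735c

0b10110111000011101111 = 0xb70ef in hexadecimal.
Add column by column in base 16, right to left:
  d+f = c carry 1
  6+e+1 = 5 carry 1
  2+0+1 = 3
  0+7 = 7
  7+b = 2 carry 1
  a+0+1 = b
  1+0 = 1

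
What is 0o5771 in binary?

0b101111111001

Each octal digit is 3 bits: 5=101 7=111 7=111 1=001.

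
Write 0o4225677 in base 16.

0x112bbf

Each octal digit is 3 bits: 4=100 2=010 2=010 5=101 6=110 7=111 7=111.
Group the bits into nibbles: 0001 0001 0010 1011 1011 1111 → 112bbf.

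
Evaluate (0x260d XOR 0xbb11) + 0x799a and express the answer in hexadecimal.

0x116b6

First 0x260d XOR 0xbb11 = 0x9d1c.
Add column by column in base 16, right to left:
  c+a = 6 carry 1
  1+9+1 = b
  d+9 = 6 carry 1
  9+7+1 = 1 carry 1
  final carry 1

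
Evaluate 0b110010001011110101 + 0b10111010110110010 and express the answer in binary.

0b1001001100010100111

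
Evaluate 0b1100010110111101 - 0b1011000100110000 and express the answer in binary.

0b1010010001101

Subtract column by column in base 2:
  1-0 → 1
  0-0 → 0
  1-0 → 1
  1-0 → 1
  1-1 → 0
  1-1 → 0
  0-0 → 0
  1-0 → 1
  1-1 → 0
  0-0 → 0
  1-0 → 1
  0-0 → 0
  0-1 → 1 (borrow)
  0-1-1 → 0 (borrow)
  1-0-1 → 0
  1-1 → 0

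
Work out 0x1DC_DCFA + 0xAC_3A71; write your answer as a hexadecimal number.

Add column by column in base 16, right to left:
  A+1 = B
  F+7 = 6 carry 1
  C+A+1 = 7 carry 1
  D+3+1 = 1 carry 1
  C+C+1 = 9 carry 1
  D+A+1 = 8 carry 1
  1+0+1 = 2

0x289176B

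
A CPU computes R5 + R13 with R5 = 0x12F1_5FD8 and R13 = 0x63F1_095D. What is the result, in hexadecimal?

Add column by column in base 16, right to left:
  8+D = 5 carry 1
  D+5+1 = 3 carry 1
  F+9+1 = 9 carry 1
  5+0+1 = 6
  1+1 = 2
  F+F = E carry 1
  2+3+1 = 6
  1+6 = 7

0x76E26935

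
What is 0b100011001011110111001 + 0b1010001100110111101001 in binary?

0b1110100110010110100010

Add column by column in base 2, right to left:
  1+1 = 0 carry 1
  0+0+1 = 1
  0+0 = 0
  1+1 = 0 carry 1
  1+0+1 = 0 carry 1
  1+1+1 = 1 carry 1
  0+1+1 = 0 carry 1
  1+1+1 = 1 carry 1
  1+1+1 = 1 carry 1
  1+0+1 = 0 carry 1
  1+1+1 = 1 carry 1
  0+1+1 = 0 carry 1
  1+0+1 = 0 carry 1
  0+0+1 = 1
  0+1 = 1
  1+1 = 0 carry 1
  1+0+1 = 0 carry 1
  0+0+1 = 1
  0+0 = 0
  0+1 = 1
  1+0 = 1
  0+1 = 1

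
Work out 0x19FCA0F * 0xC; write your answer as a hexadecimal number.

0x137D78B4

Multiply each base-16 digit by 12, carrying:
  F×12 = 180 → write 4 carry 11
  0×12+11 = 11 → write B
  A×12 = 120 → write 8 carry 7
  C×12+7 = 151 → write 7 carry 9
  F×12+9 = 189 → write D carry 11
  9×12+11 = 119 → write 7 carry 7
  1×12+7 = 19 → write 3 carry 1
  remaining carry: 1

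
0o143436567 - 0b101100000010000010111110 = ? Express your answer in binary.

0o143436567 = 0b1100011100011110101110111 in binary.
Subtract column by column in base 2:
  1-0 → 1
  1-1 → 0
  1-1 → 0
  0-1 → 1 (borrow)
  1-1-1 → 1 (borrow)
  1-1-1 → 1 (borrow)
  1-0-1 → 0
  0-1 → 1 (borrow)
  1-0-1 → 0
  0-0 → 0
  1-0 → 1
  1-0 → 1
  1-0 → 1
  1-1 → 0
  0-0 → 0
  0-0 → 0
  0-0 → 0
  1-0 → 1
  1-0 → 1
  1-0 → 1
  0-1 → 1 (borrow)
  0-1-1 → 0 (borrow)
  0-0-1 → 1 (borrow)
  1-1-1 → 1 (borrow)
  1-0-1 → 0

0b110111100001110010111001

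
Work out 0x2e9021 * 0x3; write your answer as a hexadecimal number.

Multiply each base-16 digit by 3, carrying:
  1×3 = 3 → write 3
  2×3 = 6 → write 6
  0×3 = 0 → write 0
  9×3 = 27 → write b carry 1
  e×3+1 = 43 → write b carry 2
  2×3+2 = 8 → write 8

0x8bb063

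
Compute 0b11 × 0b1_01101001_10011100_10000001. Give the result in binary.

0b100001111001101010110000011

Multiply each base-2 digit by 3, carrying:
  1×3 = 3 → write 1 carry 1
  0×3+1 = 1 → write 1
  0×3 = 0 → write 0
  0×3 = 0 → write 0
  0×3 = 0 → write 0
  0×3 = 0 → write 0
  0×3 = 0 → write 0
  1×3 = 3 → write 1 carry 1
  0×3+1 = 1 → write 1
  0×3 = 0 → write 0
  1×3 = 3 → write 1 carry 1
  1×3+1 = 4 → write 0 carry 2
  1×3+2 = 5 → write 1 carry 2
  0×3+2 = 2 → write 0 carry 1
  0×3+1 = 1 → write 1
  1×3 = 3 → write 1 carry 1
  1×3+1 = 4 → write 0 carry 2
  0×3+2 = 2 → write 0 carry 1
  0×3+1 = 1 → write 1
  1×3 = 3 → write 1 carry 1
  0×3+1 = 1 → write 1
  1×3 = 3 → write 1 carry 1
  1×3+1 = 4 → write 0 carry 2
  0×3+2 = 2 → write 0 carry 1
  1×3+1 = 4 → write 0 carry 2
  remaining carry: 10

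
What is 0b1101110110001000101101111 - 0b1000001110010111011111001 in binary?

0b101100111110001001110110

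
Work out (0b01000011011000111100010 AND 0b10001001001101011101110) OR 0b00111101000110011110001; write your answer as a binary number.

0b111101001110011110011

0b01000011011000111100010 AND 0b10001001001101011101110 = 0b00000001001000011100010.
Then OR with 0b00111101000110011110001.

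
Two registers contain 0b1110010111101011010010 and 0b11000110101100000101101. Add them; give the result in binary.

0b100111001101001011111111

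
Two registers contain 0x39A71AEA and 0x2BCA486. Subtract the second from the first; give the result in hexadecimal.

0x36EA7664

Subtract column by column in base 16:
  A-6 → 4
  E-8 → 6
  A-4 → 6
  1-A → 7 (borrow)
  7-C-1 → A (borrow)
  A-B-1 → E (borrow)
  9-2-1 → 6
  3-0 → 3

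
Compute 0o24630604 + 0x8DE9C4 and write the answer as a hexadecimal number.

0o24630604 = 0x533184 in hexadecimal.
Add column by column in base 16, right to left:
  4+4 = 8
  8+C = 4 carry 1
  1+9+1 = B
  3+E = 1 carry 1
  3+D+1 = 1 carry 1
  5+8+1 = E

0xE11B48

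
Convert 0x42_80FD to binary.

0b10000101000000011111101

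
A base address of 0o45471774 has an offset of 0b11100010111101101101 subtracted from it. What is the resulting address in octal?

0b11100010111101101101 = 0o3427555 in octal.
Subtract column by column in base 8:
  4-5 → 7 (borrow)
  7-5-1 → 1
  7-5 → 2
  1-7 → 2 (borrow)
  7-2-1 → 4
  4-4 → 0
  5-3 → 2
  4-0 → 4

0o42042217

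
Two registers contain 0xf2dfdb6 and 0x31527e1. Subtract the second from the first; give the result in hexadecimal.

0xc18d5d5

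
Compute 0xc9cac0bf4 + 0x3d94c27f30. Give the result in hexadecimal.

0x4a316e8b24

Add column by column in base 16, right to left:
  4+0 = 4
  f+3 = 2 carry 1
  b+f+1 = b carry 1
  0+7+1 = 8
  c+2 = e
  a+c = 6 carry 1
  c+4+1 = 1 carry 1
  9+9+1 = 3 carry 1
  c+d+1 = a carry 1
  0+3+1 = 4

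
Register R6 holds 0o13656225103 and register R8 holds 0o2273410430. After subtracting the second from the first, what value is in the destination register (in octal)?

0o11362614453

Subtract column by column in base 8:
  3-0 → 3
  0-3 → 5 (borrow)
  1-4-1 → 4 (borrow)
  5-0-1 → 4
  2-1 → 1
  2-4 → 6 (borrow)
  6-3-1 → 2
  5-7 → 6 (borrow)
  6-2-1 → 3
  3-2 → 1
  1-0 → 1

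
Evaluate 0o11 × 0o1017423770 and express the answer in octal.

Multiply each base-8 digit by 9, carrying:
  0×9 = 0 → write 0
  7×9 = 63 → write 7 carry 7
  7×9+7 = 70 → write 6 carry 8
  3×9+8 = 35 → write 3 carry 4
  2×9+4 = 22 → write 6 carry 2
  4×9+2 = 38 → write 6 carry 4
  7×9+4 = 67 → write 3 carry 8
  1×9+8 = 17 → write 1 carry 2
  0×9+2 = 2 → write 2
  1×9 = 9 → write 1 carry 1
  remaining carry: 1

0o11213663670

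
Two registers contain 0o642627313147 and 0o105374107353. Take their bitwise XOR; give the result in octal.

0o747553214214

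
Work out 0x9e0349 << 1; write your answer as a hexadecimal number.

0x13c0692

1 bits is not a whole number of base-16 digits; in binary: 100111100000001101001001 << 1 = 1001111000000011010010010.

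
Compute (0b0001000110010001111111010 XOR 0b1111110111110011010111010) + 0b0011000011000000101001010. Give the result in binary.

0b10001110100100011010001010

First 0b0001000110010001111111010 XOR 0b1111110111110011010111010 = 0b1110110001100010101000000.
Add column by column in base 2, right to left:
  0+0 = 0
  0+1 = 1
  0+0 = 0
  0+1 = 1
  0+0 = 0
  0+0 = 0
  1+1 = 0 carry 1
  0+0+1 = 1
  1+1 = 0 carry 1
  0+0+1 = 1
  1+0 = 1
  0+0 = 0
  0+0 = 0
  0+0 = 0
  1+0 = 1
  1+1 = 0 carry 1
  0+1+1 = 0 carry 1
  0+0+1 = 1
  0+0 = 0
  1+0 = 1
  1+0 = 1
  0+1 = 1
  1+1 = 0 carry 1
  1+0+1 = 0 carry 1
  1+0+1 = 0 carry 1
  final carry 1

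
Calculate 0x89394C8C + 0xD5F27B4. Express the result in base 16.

0x96987440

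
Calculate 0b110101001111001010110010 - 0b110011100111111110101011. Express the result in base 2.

Subtract column by column in base 2:
  0-1 → 1 (borrow)
  1-1-1 → 1 (borrow)
  0-0-1 → 1 (borrow)
  0-1-1 → 0 (borrow)
  1-0-1 → 0
  1-1 → 0
  0-0 → 0
  1-1 → 0
  0-1 → 1 (borrow)
  1-1-1 → 1 (borrow)
  0-1-1 → 0 (borrow)
  0-1-1 → 0 (borrow)
  1-1-1 → 1 (borrow)
  1-1-1 → 1 (borrow)
  1-1-1 → 1 (borrow)
  1-0-1 → 0
  0-0 → 0
  0-1 → 1 (borrow)
  1-1-1 → 1 (borrow)
  0-1-1 → 0 (borrow)
  1-0-1 → 0
  0-0 → 0
  1-1 → 0
  1-1 → 0

0b1100111001100000111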